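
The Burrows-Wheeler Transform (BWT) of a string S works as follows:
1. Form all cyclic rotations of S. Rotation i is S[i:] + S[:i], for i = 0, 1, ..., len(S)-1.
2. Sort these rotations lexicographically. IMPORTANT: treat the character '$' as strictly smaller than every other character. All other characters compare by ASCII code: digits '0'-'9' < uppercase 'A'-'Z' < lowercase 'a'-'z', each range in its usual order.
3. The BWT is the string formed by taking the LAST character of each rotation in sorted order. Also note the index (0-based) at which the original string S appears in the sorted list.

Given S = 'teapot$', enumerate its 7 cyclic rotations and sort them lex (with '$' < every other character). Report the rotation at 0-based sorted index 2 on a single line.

All 7 rotations (rotation i = S[i:]+S[:i]):
  rot[0] = teapot$
  rot[1] = eapot$t
  rot[2] = apot$te
  rot[3] = pot$tea
  rot[4] = ot$teap
  rot[5] = t$teapo
  rot[6] = $teapot
Sorted (with $ < everything):
  sorted[0] = $teapot
  sorted[1] = apot$te
  sorted[2] = eapot$t
  sorted[3] = ot$teap
  sorted[4] = pot$tea
  sorted[5] = t$teapo
  sorted[6] = teapot$
sorted[2] = eapot$t

Answer: eapot$t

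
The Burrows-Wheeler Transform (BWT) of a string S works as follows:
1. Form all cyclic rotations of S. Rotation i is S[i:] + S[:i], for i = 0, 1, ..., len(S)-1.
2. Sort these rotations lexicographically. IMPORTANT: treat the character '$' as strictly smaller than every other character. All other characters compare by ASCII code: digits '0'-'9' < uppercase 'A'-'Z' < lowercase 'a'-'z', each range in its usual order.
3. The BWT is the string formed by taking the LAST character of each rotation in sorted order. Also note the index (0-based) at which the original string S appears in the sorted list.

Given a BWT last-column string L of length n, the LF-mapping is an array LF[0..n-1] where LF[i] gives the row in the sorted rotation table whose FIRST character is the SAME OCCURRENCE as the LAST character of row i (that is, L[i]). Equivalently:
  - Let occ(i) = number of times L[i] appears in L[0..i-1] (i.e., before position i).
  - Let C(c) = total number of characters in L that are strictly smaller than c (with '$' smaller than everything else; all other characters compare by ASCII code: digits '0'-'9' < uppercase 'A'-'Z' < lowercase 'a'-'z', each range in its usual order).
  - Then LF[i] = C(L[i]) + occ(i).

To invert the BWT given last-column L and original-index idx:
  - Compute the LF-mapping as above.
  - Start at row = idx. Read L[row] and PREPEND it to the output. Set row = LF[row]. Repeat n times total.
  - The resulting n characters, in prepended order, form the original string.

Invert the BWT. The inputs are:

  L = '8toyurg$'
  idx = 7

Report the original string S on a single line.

Answer: yogurt8$

Derivation:
LF mapping: 1 5 3 7 6 4 2 0
Walk LF starting at row 7, prepending L[row]:
  step 1: row=7, L[7]='$', prepend. Next row=LF[7]=0
  step 2: row=0, L[0]='8', prepend. Next row=LF[0]=1
  step 3: row=1, L[1]='t', prepend. Next row=LF[1]=5
  step 4: row=5, L[5]='r', prepend. Next row=LF[5]=4
  step 5: row=4, L[4]='u', prepend. Next row=LF[4]=6
  step 6: row=6, L[6]='g', prepend. Next row=LF[6]=2
  step 7: row=2, L[2]='o', prepend. Next row=LF[2]=3
  step 8: row=3, L[3]='y', prepend. Next row=LF[3]=7
Reversed output: yogurt8$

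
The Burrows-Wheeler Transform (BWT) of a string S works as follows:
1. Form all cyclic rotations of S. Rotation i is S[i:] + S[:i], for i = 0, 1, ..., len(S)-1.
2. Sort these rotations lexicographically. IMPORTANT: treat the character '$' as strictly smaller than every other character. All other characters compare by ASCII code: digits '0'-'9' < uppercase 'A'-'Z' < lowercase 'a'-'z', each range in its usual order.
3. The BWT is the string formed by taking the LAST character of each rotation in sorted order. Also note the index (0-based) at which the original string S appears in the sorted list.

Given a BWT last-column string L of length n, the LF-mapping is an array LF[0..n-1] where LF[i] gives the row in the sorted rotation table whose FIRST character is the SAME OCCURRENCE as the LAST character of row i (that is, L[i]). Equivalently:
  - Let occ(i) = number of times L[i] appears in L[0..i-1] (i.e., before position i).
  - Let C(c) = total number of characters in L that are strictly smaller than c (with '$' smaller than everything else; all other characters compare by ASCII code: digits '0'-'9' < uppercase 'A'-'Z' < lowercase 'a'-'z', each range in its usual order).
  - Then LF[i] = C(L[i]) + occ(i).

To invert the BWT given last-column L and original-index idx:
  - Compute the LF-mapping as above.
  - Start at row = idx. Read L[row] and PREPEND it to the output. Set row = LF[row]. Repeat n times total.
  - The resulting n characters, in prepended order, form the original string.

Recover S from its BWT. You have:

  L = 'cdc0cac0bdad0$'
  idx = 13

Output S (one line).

Answer: dd00dcaacbc0c$

Derivation:
LF mapping: 7 11 8 1 9 4 10 2 6 12 5 13 3 0
Walk LF starting at row 13, prepending L[row]:
  step 1: row=13, L[13]='$', prepend. Next row=LF[13]=0
  step 2: row=0, L[0]='c', prepend. Next row=LF[0]=7
  step 3: row=7, L[7]='0', prepend. Next row=LF[7]=2
  step 4: row=2, L[2]='c', prepend. Next row=LF[2]=8
  step 5: row=8, L[8]='b', prepend. Next row=LF[8]=6
  step 6: row=6, L[6]='c', prepend. Next row=LF[6]=10
  step 7: row=10, L[10]='a', prepend. Next row=LF[10]=5
  step 8: row=5, L[5]='a', prepend. Next row=LF[5]=4
  step 9: row=4, L[4]='c', prepend. Next row=LF[4]=9
  step 10: row=9, L[9]='d', prepend. Next row=LF[9]=12
  step 11: row=12, L[12]='0', prepend. Next row=LF[12]=3
  step 12: row=3, L[3]='0', prepend. Next row=LF[3]=1
  step 13: row=1, L[1]='d', prepend. Next row=LF[1]=11
  step 14: row=11, L[11]='d', prepend. Next row=LF[11]=13
Reversed output: dd00dcaacbc0c$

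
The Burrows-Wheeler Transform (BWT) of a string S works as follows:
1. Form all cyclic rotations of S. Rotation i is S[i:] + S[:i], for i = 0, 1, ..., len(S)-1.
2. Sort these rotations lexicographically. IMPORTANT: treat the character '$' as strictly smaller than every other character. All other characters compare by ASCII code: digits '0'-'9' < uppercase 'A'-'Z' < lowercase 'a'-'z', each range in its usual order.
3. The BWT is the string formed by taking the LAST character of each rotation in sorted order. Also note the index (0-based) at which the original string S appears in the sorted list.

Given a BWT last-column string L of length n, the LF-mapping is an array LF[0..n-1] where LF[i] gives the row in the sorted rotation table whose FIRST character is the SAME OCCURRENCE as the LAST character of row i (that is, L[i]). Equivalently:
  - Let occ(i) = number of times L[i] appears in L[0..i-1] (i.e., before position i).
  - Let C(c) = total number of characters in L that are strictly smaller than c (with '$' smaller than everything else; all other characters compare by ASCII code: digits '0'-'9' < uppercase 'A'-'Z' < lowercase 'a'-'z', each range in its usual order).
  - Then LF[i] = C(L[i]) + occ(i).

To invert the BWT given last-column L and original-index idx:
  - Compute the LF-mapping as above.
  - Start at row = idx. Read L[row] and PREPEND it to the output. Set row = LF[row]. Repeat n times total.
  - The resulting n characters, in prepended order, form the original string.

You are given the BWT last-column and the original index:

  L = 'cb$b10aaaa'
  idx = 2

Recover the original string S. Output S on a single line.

LF mapping: 9 7 0 8 2 1 3 4 5 6
Walk LF starting at row 2, prepending L[row]:
  step 1: row=2, L[2]='$', prepend. Next row=LF[2]=0
  step 2: row=0, L[0]='c', prepend. Next row=LF[0]=9
  step 3: row=9, L[9]='a', prepend. Next row=LF[9]=6
  step 4: row=6, L[6]='a', prepend. Next row=LF[6]=3
  step 5: row=3, L[3]='b', prepend. Next row=LF[3]=8
  step 6: row=8, L[8]='a', prepend. Next row=LF[8]=5
  step 7: row=5, L[5]='0', prepend. Next row=LF[5]=1
  step 8: row=1, L[1]='b', prepend. Next row=LF[1]=7
  step 9: row=7, L[7]='a', prepend. Next row=LF[7]=4
  step 10: row=4, L[4]='1', prepend. Next row=LF[4]=2
Reversed output: 1ab0abaac$

Answer: 1ab0abaac$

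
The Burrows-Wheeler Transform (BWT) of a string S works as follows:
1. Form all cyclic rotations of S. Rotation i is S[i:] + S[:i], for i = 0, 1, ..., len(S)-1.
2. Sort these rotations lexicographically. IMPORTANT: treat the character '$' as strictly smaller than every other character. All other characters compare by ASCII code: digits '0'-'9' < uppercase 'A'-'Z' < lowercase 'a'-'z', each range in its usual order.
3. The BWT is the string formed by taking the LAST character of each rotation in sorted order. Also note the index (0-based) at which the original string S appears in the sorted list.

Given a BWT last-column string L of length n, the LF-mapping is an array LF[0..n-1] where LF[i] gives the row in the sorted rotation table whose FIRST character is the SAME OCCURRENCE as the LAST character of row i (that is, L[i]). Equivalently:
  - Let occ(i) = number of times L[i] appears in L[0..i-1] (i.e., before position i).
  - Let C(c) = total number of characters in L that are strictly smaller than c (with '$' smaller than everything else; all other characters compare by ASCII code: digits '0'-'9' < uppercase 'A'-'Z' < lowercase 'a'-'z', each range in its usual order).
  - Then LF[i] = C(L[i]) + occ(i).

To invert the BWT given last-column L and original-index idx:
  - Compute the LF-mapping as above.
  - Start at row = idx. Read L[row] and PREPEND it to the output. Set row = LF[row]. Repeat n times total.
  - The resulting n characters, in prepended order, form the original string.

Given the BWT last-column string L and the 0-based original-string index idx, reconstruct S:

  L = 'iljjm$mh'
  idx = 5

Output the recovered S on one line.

LF mapping: 2 5 3 4 6 0 7 1
Walk LF starting at row 5, prepending L[row]:
  step 1: row=5, L[5]='$', prepend. Next row=LF[5]=0
  step 2: row=0, L[0]='i', prepend. Next row=LF[0]=2
  step 3: row=2, L[2]='j', prepend. Next row=LF[2]=3
  step 4: row=3, L[3]='j', prepend. Next row=LF[3]=4
  step 5: row=4, L[4]='m', prepend. Next row=LF[4]=6
  step 6: row=6, L[6]='m', prepend. Next row=LF[6]=7
  step 7: row=7, L[7]='h', prepend. Next row=LF[7]=1
  step 8: row=1, L[1]='l', prepend. Next row=LF[1]=5
Reversed output: lhmmjji$

Answer: lhmmjji$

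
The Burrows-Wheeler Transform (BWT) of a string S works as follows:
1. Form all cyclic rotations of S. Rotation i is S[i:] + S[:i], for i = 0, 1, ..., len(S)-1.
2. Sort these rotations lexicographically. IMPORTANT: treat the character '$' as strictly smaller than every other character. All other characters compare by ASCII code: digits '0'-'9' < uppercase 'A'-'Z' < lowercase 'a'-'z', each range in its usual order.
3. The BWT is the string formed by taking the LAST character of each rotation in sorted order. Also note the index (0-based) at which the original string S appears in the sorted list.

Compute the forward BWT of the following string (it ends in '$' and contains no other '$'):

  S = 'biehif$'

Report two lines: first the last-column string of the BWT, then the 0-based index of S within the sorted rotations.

All 7 rotations (rotation i = S[i:]+S[:i]):
  rot[0] = biehif$
  rot[1] = iehif$b
  rot[2] = ehif$bi
  rot[3] = hif$bie
  rot[4] = if$bieh
  rot[5] = f$biehi
  rot[6] = $biehif
Sorted (with $ < everything):
  sorted[0] = $biehif  (last char: 'f')
  sorted[1] = biehif$  (last char: '$')
  sorted[2] = ehif$bi  (last char: 'i')
  sorted[3] = f$biehi  (last char: 'i')
  sorted[4] = hif$bie  (last char: 'e')
  sorted[5] = iehif$b  (last char: 'b')
  sorted[6] = if$bieh  (last char: 'h')
Last column: f$iiebh
Original string S is at sorted index 1

Answer: f$iiebh
1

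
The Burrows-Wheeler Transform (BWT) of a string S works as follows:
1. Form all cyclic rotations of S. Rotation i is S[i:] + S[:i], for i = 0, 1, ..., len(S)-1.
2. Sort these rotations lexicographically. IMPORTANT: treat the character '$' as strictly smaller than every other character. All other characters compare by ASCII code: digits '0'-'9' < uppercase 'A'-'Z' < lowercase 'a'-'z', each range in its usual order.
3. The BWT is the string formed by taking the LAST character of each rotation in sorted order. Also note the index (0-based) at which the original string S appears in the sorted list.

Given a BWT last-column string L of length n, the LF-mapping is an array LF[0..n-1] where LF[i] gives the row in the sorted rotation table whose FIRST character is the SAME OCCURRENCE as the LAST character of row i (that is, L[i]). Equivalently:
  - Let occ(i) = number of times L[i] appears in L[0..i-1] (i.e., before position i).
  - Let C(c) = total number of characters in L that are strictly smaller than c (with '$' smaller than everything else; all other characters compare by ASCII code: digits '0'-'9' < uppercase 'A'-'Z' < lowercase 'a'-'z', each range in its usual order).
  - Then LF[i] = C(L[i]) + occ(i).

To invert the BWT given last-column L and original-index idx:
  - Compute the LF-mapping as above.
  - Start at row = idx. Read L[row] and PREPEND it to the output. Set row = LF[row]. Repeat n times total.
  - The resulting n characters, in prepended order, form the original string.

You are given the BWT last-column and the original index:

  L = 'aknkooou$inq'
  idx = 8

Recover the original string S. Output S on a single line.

LF mapping: 1 3 5 4 7 8 9 11 0 2 6 10
Walk LF starting at row 8, prepending L[row]:
  step 1: row=8, L[8]='$', prepend. Next row=LF[8]=0
  step 2: row=0, L[0]='a', prepend. Next row=LF[0]=1
  step 3: row=1, L[1]='k', prepend. Next row=LF[1]=3
  step 4: row=3, L[3]='k', prepend. Next row=LF[3]=4
  step 5: row=4, L[4]='o', prepend. Next row=LF[4]=7
  step 6: row=7, L[7]='u', prepend. Next row=LF[7]=11
  step 7: row=11, L[11]='q', prepend. Next row=LF[11]=10
  step 8: row=10, L[10]='n', prepend. Next row=LF[10]=6
  step 9: row=6, L[6]='o', prepend. Next row=LF[6]=9
  step 10: row=9, L[9]='i', prepend. Next row=LF[9]=2
  step 11: row=2, L[2]='n', prepend. Next row=LF[2]=5
  step 12: row=5, L[5]='o', prepend. Next row=LF[5]=8
Reversed output: onionquokka$

Answer: onionquokka$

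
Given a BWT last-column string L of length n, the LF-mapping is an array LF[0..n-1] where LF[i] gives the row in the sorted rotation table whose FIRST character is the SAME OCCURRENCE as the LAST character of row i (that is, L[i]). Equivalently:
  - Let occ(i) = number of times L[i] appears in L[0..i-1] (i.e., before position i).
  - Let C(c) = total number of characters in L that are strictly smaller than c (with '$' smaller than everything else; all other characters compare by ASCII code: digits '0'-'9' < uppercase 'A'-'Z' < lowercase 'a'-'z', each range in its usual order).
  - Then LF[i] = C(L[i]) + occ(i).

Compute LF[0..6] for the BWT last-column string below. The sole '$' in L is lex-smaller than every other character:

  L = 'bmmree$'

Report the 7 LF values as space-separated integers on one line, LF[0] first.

Answer: 1 4 5 6 2 3 0

Derivation:
Char counts: '$':1, 'b':1, 'e':2, 'm':2, 'r':1
C (first-col start): C('$')=0, C('b')=1, C('e')=2, C('m')=4, C('r')=6
L[0]='b': occ=0, LF[0]=C('b')+0=1+0=1
L[1]='m': occ=0, LF[1]=C('m')+0=4+0=4
L[2]='m': occ=1, LF[2]=C('m')+1=4+1=5
L[3]='r': occ=0, LF[3]=C('r')+0=6+0=6
L[4]='e': occ=0, LF[4]=C('e')+0=2+0=2
L[5]='e': occ=1, LF[5]=C('e')+1=2+1=3
L[6]='$': occ=0, LF[6]=C('$')+0=0+0=0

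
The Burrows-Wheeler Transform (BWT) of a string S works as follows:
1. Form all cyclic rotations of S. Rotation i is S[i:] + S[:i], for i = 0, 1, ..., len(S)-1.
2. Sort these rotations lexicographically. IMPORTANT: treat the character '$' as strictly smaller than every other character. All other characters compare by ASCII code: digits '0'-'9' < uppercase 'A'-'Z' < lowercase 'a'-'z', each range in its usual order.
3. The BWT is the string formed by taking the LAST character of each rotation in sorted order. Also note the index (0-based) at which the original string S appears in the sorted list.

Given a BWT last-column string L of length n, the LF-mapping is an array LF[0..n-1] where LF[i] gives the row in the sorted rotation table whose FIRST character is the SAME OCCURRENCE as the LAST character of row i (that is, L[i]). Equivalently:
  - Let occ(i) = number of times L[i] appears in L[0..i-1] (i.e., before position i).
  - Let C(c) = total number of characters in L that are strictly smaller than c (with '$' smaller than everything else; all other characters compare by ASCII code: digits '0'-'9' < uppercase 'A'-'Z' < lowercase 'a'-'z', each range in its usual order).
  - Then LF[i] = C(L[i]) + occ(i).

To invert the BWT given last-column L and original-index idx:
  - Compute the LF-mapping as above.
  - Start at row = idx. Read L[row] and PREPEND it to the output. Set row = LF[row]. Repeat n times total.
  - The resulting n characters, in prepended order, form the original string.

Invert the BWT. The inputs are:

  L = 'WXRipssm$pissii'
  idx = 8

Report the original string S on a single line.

LF mapping: 2 3 1 4 9 11 12 8 0 10 5 13 14 6 7
Walk LF starting at row 8, prepending L[row]:
  step 1: row=8, L[8]='$', prepend. Next row=LF[8]=0
  step 2: row=0, L[0]='W', prepend. Next row=LF[0]=2
  step 3: row=2, L[2]='R', prepend. Next row=LF[2]=1
  step 4: row=1, L[1]='X', prepend. Next row=LF[1]=3
  step 5: row=3, L[3]='i', prepend. Next row=LF[3]=4
  step 6: row=4, L[4]='p', prepend. Next row=LF[4]=9
  step 7: row=9, L[9]='p', prepend. Next row=LF[9]=10
  step 8: row=10, L[10]='i', prepend. Next row=LF[10]=5
  step 9: row=5, L[5]='s', prepend. Next row=LF[5]=11
  step 10: row=11, L[11]='s', prepend. Next row=LF[11]=13
  step 11: row=13, L[13]='i', prepend. Next row=LF[13]=6
  step 12: row=6, L[6]='s', prepend. Next row=LF[6]=12
  step 13: row=12, L[12]='s', prepend. Next row=LF[12]=14
  step 14: row=14, L[14]='i', prepend. Next row=LF[14]=7
  step 15: row=7, L[7]='m', prepend. Next row=LF[7]=8
Reversed output: mississippiXRW$

Answer: mississippiXRW$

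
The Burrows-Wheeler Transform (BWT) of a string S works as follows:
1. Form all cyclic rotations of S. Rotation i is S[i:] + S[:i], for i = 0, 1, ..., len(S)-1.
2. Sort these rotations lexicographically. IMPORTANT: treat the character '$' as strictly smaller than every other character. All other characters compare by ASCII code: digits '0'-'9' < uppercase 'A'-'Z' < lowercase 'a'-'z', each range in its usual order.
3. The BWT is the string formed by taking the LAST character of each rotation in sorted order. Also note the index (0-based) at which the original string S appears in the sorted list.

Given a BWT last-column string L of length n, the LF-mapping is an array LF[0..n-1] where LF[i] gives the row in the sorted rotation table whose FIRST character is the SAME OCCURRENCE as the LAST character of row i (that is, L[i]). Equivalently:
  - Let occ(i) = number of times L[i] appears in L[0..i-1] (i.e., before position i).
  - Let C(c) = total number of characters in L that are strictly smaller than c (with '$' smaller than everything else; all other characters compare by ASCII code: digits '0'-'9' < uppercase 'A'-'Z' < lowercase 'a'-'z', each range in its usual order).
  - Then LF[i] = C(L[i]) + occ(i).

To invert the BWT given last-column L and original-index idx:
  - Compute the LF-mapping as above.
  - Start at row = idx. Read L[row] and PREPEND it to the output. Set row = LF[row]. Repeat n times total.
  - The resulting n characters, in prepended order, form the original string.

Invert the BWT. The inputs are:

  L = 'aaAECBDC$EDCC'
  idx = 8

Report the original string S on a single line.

Answer: DEECCDCaABCa$

Derivation:
LF mapping: 11 12 1 9 3 2 7 4 0 10 8 5 6
Walk LF starting at row 8, prepending L[row]:
  step 1: row=8, L[8]='$', prepend. Next row=LF[8]=0
  step 2: row=0, L[0]='a', prepend. Next row=LF[0]=11
  step 3: row=11, L[11]='C', prepend. Next row=LF[11]=5
  step 4: row=5, L[5]='B', prepend. Next row=LF[5]=2
  step 5: row=2, L[2]='A', prepend. Next row=LF[2]=1
  step 6: row=1, L[1]='a', prepend. Next row=LF[1]=12
  step 7: row=12, L[12]='C', prepend. Next row=LF[12]=6
  step 8: row=6, L[6]='D', prepend. Next row=LF[6]=7
  step 9: row=7, L[7]='C', prepend. Next row=LF[7]=4
  step 10: row=4, L[4]='C', prepend. Next row=LF[4]=3
  step 11: row=3, L[3]='E', prepend. Next row=LF[3]=9
  step 12: row=9, L[9]='E', prepend. Next row=LF[9]=10
  step 13: row=10, L[10]='D', prepend. Next row=LF[10]=8
Reversed output: DEECCDCaABCa$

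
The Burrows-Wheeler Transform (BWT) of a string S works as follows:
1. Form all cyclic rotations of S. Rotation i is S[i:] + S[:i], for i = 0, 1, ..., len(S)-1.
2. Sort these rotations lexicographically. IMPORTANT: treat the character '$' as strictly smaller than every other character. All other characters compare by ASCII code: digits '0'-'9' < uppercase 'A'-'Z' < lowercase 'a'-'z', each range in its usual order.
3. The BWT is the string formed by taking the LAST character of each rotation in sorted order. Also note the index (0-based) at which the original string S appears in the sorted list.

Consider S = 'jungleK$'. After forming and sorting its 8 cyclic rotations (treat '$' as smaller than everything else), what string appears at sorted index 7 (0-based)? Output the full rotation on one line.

All 8 rotations (rotation i = S[i:]+S[:i]):
  rot[0] = jungleK$
  rot[1] = ungleK$j
  rot[2] = ngleK$ju
  rot[3] = gleK$jun
  rot[4] = leK$jung
  rot[5] = eK$jungl
  rot[6] = K$jungle
  rot[7] = $jungleK
Sorted (with $ < everything):
  sorted[0] = $jungleK
  sorted[1] = K$jungle
  sorted[2] = eK$jungl
  sorted[3] = gleK$jun
  sorted[4] = jungleK$
  sorted[5] = leK$jung
  sorted[6] = ngleK$ju
  sorted[7] = ungleK$j
sorted[7] = ungleK$j

Answer: ungleK$j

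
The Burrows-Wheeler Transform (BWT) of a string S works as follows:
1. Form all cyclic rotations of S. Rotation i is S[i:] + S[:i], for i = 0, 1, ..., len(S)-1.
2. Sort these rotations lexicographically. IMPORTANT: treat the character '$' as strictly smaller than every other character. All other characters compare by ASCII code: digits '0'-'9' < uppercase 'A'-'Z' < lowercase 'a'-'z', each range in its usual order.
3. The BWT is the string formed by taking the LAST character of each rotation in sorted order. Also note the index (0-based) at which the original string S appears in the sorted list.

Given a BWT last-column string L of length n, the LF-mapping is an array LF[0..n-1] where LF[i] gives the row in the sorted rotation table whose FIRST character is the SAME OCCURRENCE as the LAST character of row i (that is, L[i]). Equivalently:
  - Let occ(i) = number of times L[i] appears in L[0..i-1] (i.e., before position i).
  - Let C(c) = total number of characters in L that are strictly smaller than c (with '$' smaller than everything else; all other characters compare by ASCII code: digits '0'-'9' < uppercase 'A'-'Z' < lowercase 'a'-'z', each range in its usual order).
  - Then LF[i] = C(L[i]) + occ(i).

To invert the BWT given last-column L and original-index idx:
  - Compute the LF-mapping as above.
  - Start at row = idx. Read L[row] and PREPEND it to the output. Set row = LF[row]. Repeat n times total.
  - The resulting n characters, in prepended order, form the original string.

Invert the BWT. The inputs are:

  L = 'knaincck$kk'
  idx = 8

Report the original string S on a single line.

Answer: knickknack$

Derivation:
LF mapping: 5 9 1 4 10 2 3 6 0 7 8
Walk LF starting at row 8, prepending L[row]:
  step 1: row=8, L[8]='$', prepend. Next row=LF[8]=0
  step 2: row=0, L[0]='k', prepend. Next row=LF[0]=5
  step 3: row=5, L[5]='c', prepend. Next row=LF[5]=2
  step 4: row=2, L[2]='a', prepend. Next row=LF[2]=1
  step 5: row=1, L[1]='n', prepend. Next row=LF[1]=9
  step 6: row=9, L[9]='k', prepend. Next row=LF[9]=7
  step 7: row=7, L[7]='k', prepend. Next row=LF[7]=6
  step 8: row=6, L[6]='c', prepend. Next row=LF[6]=3
  step 9: row=3, L[3]='i', prepend. Next row=LF[3]=4
  step 10: row=4, L[4]='n', prepend. Next row=LF[4]=10
  step 11: row=10, L[10]='k', prepend. Next row=LF[10]=8
Reversed output: knickknack$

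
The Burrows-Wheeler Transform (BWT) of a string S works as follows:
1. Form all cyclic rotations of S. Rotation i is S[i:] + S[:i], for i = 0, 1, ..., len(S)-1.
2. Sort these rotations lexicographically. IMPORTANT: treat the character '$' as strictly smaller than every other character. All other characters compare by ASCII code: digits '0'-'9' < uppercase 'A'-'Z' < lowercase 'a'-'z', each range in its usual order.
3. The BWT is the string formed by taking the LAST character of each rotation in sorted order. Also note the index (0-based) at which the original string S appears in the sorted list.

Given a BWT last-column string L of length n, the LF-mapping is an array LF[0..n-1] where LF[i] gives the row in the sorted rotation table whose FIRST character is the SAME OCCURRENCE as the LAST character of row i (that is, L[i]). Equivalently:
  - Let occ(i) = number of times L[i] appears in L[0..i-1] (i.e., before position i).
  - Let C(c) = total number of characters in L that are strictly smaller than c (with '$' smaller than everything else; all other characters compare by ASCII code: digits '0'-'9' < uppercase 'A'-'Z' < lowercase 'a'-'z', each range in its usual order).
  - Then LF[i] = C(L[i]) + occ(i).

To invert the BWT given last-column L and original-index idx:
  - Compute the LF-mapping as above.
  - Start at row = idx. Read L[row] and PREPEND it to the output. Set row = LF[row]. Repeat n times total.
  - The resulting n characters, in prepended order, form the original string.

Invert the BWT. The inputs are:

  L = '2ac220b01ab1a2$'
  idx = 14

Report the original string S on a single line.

Answer: c021ab212baa02$

Derivation:
LF mapping: 5 9 14 6 7 1 12 2 3 10 13 4 11 8 0
Walk LF starting at row 14, prepending L[row]:
  step 1: row=14, L[14]='$', prepend. Next row=LF[14]=0
  step 2: row=0, L[0]='2', prepend. Next row=LF[0]=5
  step 3: row=5, L[5]='0', prepend. Next row=LF[5]=1
  step 4: row=1, L[1]='a', prepend. Next row=LF[1]=9
  step 5: row=9, L[9]='a', prepend. Next row=LF[9]=10
  step 6: row=10, L[10]='b', prepend. Next row=LF[10]=13
  step 7: row=13, L[13]='2', prepend. Next row=LF[13]=8
  step 8: row=8, L[8]='1', prepend. Next row=LF[8]=3
  step 9: row=3, L[3]='2', prepend. Next row=LF[3]=6
  step 10: row=6, L[6]='b', prepend. Next row=LF[6]=12
  step 11: row=12, L[12]='a', prepend. Next row=LF[12]=11
  step 12: row=11, L[11]='1', prepend. Next row=LF[11]=4
  step 13: row=4, L[4]='2', prepend. Next row=LF[4]=7
  step 14: row=7, L[7]='0', prepend. Next row=LF[7]=2
  step 15: row=2, L[2]='c', prepend. Next row=LF[2]=14
Reversed output: c021ab212baa02$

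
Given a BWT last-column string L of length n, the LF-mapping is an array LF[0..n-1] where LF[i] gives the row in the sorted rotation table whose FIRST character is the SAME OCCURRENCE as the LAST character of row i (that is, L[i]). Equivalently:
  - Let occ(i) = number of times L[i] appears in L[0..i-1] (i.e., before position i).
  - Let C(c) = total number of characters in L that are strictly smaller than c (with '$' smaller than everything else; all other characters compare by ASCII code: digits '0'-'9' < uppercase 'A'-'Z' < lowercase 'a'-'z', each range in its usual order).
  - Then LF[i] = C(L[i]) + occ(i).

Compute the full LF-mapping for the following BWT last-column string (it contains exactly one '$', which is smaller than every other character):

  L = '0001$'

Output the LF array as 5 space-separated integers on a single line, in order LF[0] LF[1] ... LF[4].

Char counts: '$':1, '0':3, '1':1
C (first-col start): C('$')=0, C('0')=1, C('1')=4
L[0]='0': occ=0, LF[0]=C('0')+0=1+0=1
L[1]='0': occ=1, LF[1]=C('0')+1=1+1=2
L[2]='0': occ=2, LF[2]=C('0')+2=1+2=3
L[3]='1': occ=0, LF[3]=C('1')+0=4+0=4
L[4]='$': occ=0, LF[4]=C('$')+0=0+0=0

Answer: 1 2 3 4 0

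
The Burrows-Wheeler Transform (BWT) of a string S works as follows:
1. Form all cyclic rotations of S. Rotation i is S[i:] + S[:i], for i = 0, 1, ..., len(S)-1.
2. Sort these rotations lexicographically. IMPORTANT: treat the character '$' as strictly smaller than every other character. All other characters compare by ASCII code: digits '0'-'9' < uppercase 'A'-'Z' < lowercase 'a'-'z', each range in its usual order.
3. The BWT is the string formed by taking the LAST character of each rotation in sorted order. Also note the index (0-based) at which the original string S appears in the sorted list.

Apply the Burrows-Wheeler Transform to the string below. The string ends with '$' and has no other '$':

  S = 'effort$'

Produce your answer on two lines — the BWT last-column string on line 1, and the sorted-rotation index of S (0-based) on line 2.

All 7 rotations (rotation i = S[i:]+S[:i]):
  rot[0] = effort$
  rot[1] = ffort$e
  rot[2] = fort$ef
  rot[3] = ort$eff
  rot[4] = rt$effo
  rot[5] = t$effor
  rot[6] = $effort
Sorted (with $ < everything):
  sorted[0] = $effort  (last char: 't')
  sorted[1] = effort$  (last char: '$')
  sorted[2] = ffort$e  (last char: 'e')
  sorted[3] = fort$ef  (last char: 'f')
  sorted[4] = ort$eff  (last char: 'f')
  sorted[5] = rt$effo  (last char: 'o')
  sorted[6] = t$effor  (last char: 'r')
Last column: t$effor
Original string S is at sorted index 1

Answer: t$effor
1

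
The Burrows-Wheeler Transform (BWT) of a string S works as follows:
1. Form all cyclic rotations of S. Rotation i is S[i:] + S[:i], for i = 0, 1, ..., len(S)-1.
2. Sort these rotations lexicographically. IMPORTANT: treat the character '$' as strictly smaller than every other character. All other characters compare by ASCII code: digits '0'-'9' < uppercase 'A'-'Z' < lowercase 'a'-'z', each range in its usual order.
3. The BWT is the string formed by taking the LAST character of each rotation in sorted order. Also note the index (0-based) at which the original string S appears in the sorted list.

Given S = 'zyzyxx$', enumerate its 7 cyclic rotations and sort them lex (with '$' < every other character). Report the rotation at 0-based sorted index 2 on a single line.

Answer: xx$zyzy

Derivation:
All 7 rotations (rotation i = S[i:]+S[:i]):
  rot[0] = zyzyxx$
  rot[1] = yzyxx$z
  rot[2] = zyxx$zy
  rot[3] = yxx$zyz
  rot[4] = xx$zyzy
  rot[5] = x$zyzyx
  rot[6] = $zyzyxx
Sorted (with $ < everything):
  sorted[0] = $zyzyxx
  sorted[1] = x$zyzyx
  sorted[2] = xx$zyzy
  sorted[3] = yxx$zyz
  sorted[4] = yzyxx$z
  sorted[5] = zyxx$zy
  sorted[6] = zyzyxx$
sorted[2] = xx$zyzy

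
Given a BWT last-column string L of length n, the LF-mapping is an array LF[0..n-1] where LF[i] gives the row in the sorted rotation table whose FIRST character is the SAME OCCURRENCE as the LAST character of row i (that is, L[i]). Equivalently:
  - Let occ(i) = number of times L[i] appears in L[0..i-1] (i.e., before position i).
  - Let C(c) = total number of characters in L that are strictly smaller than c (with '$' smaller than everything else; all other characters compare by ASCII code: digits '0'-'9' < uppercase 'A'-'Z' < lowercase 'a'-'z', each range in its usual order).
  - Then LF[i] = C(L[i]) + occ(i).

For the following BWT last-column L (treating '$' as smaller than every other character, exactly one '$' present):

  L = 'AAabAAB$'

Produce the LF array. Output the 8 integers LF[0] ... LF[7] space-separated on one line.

Answer: 1 2 6 7 3 4 5 0

Derivation:
Char counts: '$':1, 'A':4, 'B':1, 'a':1, 'b':1
C (first-col start): C('$')=0, C('A')=1, C('B')=5, C('a')=6, C('b')=7
L[0]='A': occ=0, LF[0]=C('A')+0=1+0=1
L[1]='A': occ=1, LF[1]=C('A')+1=1+1=2
L[2]='a': occ=0, LF[2]=C('a')+0=6+0=6
L[3]='b': occ=0, LF[3]=C('b')+0=7+0=7
L[4]='A': occ=2, LF[4]=C('A')+2=1+2=3
L[5]='A': occ=3, LF[5]=C('A')+3=1+3=4
L[6]='B': occ=0, LF[6]=C('B')+0=5+0=5
L[7]='$': occ=0, LF[7]=C('$')+0=0+0=0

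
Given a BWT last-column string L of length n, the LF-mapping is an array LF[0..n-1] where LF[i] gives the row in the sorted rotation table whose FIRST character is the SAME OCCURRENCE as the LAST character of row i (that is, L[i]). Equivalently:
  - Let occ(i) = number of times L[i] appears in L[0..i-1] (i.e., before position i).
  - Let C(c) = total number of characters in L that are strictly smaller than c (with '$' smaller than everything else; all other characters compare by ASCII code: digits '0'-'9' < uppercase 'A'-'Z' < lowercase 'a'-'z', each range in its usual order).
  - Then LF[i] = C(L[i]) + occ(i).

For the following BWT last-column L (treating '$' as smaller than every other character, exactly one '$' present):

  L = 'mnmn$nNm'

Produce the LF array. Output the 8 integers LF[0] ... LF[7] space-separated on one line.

Char counts: '$':1, 'N':1, 'm':3, 'n':3
C (first-col start): C('$')=0, C('N')=1, C('m')=2, C('n')=5
L[0]='m': occ=0, LF[0]=C('m')+0=2+0=2
L[1]='n': occ=0, LF[1]=C('n')+0=5+0=5
L[2]='m': occ=1, LF[2]=C('m')+1=2+1=3
L[3]='n': occ=1, LF[3]=C('n')+1=5+1=6
L[4]='$': occ=0, LF[4]=C('$')+0=0+0=0
L[5]='n': occ=2, LF[5]=C('n')+2=5+2=7
L[6]='N': occ=0, LF[6]=C('N')+0=1+0=1
L[7]='m': occ=2, LF[7]=C('m')+2=2+2=4

Answer: 2 5 3 6 0 7 1 4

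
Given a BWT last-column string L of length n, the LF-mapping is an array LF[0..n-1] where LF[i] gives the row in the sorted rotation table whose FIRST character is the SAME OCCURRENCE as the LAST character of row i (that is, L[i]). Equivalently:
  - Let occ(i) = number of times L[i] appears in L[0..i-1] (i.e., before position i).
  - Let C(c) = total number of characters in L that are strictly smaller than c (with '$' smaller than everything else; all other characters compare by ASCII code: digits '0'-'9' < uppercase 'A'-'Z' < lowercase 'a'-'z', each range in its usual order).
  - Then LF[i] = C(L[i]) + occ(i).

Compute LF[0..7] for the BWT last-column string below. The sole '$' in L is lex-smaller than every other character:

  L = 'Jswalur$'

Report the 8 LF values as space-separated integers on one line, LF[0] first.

Char counts: '$':1, 'J':1, 'a':1, 'l':1, 'r':1, 's':1, 'u':1, 'w':1
C (first-col start): C('$')=0, C('J')=1, C('a')=2, C('l')=3, C('r')=4, C('s')=5, C('u')=6, C('w')=7
L[0]='J': occ=0, LF[0]=C('J')+0=1+0=1
L[1]='s': occ=0, LF[1]=C('s')+0=5+0=5
L[2]='w': occ=0, LF[2]=C('w')+0=7+0=7
L[3]='a': occ=0, LF[3]=C('a')+0=2+0=2
L[4]='l': occ=0, LF[4]=C('l')+0=3+0=3
L[5]='u': occ=0, LF[5]=C('u')+0=6+0=6
L[6]='r': occ=0, LF[6]=C('r')+0=4+0=4
L[7]='$': occ=0, LF[7]=C('$')+0=0+0=0

Answer: 1 5 7 2 3 6 4 0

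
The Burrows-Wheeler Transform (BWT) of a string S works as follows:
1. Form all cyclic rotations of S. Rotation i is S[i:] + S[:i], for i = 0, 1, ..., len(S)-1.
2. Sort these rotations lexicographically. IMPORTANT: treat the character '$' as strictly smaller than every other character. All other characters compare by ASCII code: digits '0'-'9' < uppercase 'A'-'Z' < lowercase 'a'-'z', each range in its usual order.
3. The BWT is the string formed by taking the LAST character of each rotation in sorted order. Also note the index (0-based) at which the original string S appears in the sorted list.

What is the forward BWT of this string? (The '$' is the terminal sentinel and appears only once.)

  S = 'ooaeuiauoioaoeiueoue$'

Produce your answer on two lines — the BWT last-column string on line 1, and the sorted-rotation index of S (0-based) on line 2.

Answer: eooiuouauoeoiau$eoiea
15

Derivation:
All 21 rotations (rotation i = S[i:]+S[:i]):
  rot[0] = ooaeuiauoioaoeiueoue$
  rot[1] = oaeuiauoioaoeiueoue$o
  rot[2] = aeuiauoioaoeiueoue$oo
  rot[3] = euiauoioaoeiueoue$ooa
  rot[4] = uiauoioaoeiueoue$ooae
  rot[5] = iauoioaoeiueoue$ooaeu
  rot[6] = auoioaoeiueoue$ooaeui
  rot[7] = uoioaoeiueoue$ooaeuia
  rot[8] = oioaoeiueoue$ooaeuiau
  rot[9] = ioaoeiueoue$ooaeuiauo
  rot[10] = oaoeiueoue$ooaeuiauoi
  rot[11] = aoeiueoue$ooaeuiauoio
  rot[12] = oeiueoue$ooaeuiauoioa
  rot[13] = eiueoue$ooaeuiauoioao
  rot[14] = iueoue$ooaeuiauoioaoe
  rot[15] = ueoue$ooaeuiauoioaoei
  rot[16] = eoue$ooaeuiauoioaoeiu
  rot[17] = oue$ooaeuiauoioaoeiue
  rot[18] = ue$ooaeuiauoioaoeiueo
  rot[19] = e$ooaeuiauoioaoeiueou
  rot[20] = $ooaeuiauoioaoeiueoue
Sorted (with $ < everything):
  sorted[0] = $ooaeuiauoioaoeiueoue  (last char: 'e')
  sorted[1] = aeuiauoioaoeiueoue$oo  (last char: 'o')
  sorted[2] = aoeiueoue$ooaeuiauoio  (last char: 'o')
  sorted[3] = auoioaoeiueoue$ooaeui  (last char: 'i')
  sorted[4] = e$ooaeuiauoioaoeiueou  (last char: 'u')
  sorted[5] = eiueoue$ooaeuiauoioao  (last char: 'o')
  sorted[6] = eoue$ooaeuiauoioaoeiu  (last char: 'u')
  sorted[7] = euiauoioaoeiueoue$ooa  (last char: 'a')
  sorted[8] = iauoioaoeiueoue$ooaeu  (last char: 'u')
  sorted[9] = ioaoeiueoue$ooaeuiauo  (last char: 'o')
  sorted[10] = iueoue$ooaeuiauoioaoe  (last char: 'e')
  sorted[11] = oaeuiauoioaoeiueoue$o  (last char: 'o')
  sorted[12] = oaoeiueoue$ooaeuiauoi  (last char: 'i')
  sorted[13] = oeiueoue$ooaeuiauoioa  (last char: 'a')
  sorted[14] = oioaoeiueoue$ooaeuiau  (last char: 'u')
  sorted[15] = ooaeuiauoioaoeiueoue$  (last char: '$')
  sorted[16] = oue$ooaeuiauoioaoeiue  (last char: 'e')
  sorted[17] = ue$ooaeuiauoioaoeiueo  (last char: 'o')
  sorted[18] = ueoue$ooaeuiauoioaoei  (last char: 'i')
  sorted[19] = uiauoioaoeiueoue$ooae  (last char: 'e')
  sorted[20] = uoioaoeiueoue$ooaeuia  (last char: 'a')
Last column: eooiuouauoeoiau$eoiea
Original string S is at sorted index 15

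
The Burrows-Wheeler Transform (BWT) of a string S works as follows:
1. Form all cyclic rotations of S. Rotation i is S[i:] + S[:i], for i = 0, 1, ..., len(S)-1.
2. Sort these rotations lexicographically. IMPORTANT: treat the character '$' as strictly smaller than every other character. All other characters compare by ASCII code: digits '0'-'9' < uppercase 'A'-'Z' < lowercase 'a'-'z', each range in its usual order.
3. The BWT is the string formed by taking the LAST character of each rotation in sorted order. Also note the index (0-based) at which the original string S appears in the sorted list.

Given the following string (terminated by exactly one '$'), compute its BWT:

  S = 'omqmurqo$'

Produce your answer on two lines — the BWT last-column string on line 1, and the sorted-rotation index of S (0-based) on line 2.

Answer: ooqq$mrum
4

Derivation:
All 9 rotations (rotation i = S[i:]+S[:i]):
  rot[0] = omqmurqo$
  rot[1] = mqmurqo$o
  rot[2] = qmurqo$om
  rot[3] = murqo$omq
  rot[4] = urqo$omqm
  rot[5] = rqo$omqmu
  rot[6] = qo$omqmur
  rot[7] = o$omqmurq
  rot[8] = $omqmurqo
Sorted (with $ < everything):
  sorted[0] = $omqmurqo  (last char: 'o')
  sorted[1] = mqmurqo$o  (last char: 'o')
  sorted[2] = murqo$omq  (last char: 'q')
  sorted[3] = o$omqmurq  (last char: 'q')
  sorted[4] = omqmurqo$  (last char: '$')
  sorted[5] = qmurqo$om  (last char: 'm')
  sorted[6] = qo$omqmur  (last char: 'r')
  sorted[7] = rqo$omqmu  (last char: 'u')
  sorted[8] = urqo$omqm  (last char: 'm')
Last column: ooqq$mrum
Original string S is at sorted index 4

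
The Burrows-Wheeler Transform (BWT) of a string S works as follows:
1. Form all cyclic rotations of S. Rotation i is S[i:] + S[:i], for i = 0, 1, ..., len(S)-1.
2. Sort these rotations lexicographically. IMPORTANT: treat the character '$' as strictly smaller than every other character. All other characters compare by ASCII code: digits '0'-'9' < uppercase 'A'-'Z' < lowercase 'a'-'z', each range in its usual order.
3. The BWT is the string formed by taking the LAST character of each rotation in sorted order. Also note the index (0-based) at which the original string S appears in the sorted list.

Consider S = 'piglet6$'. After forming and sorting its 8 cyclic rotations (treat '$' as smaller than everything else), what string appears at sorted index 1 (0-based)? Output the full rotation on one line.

Answer: 6$piglet

Derivation:
All 8 rotations (rotation i = S[i:]+S[:i]):
  rot[0] = piglet6$
  rot[1] = iglet6$p
  rot[2] = glet6$pi
  rot[3] = let6$pig
  rot[4] = et6$pigl
  rot[5] = t6$pigle
  rot[6] = 6$piglet
  rot[7] = $piglet6
Sorted (with $ < everything):
  sorted[0] = $piglet6
  sorted[1] = 6$piglet
  sorted[2] = et6$pigl
  sorted[3] = glet6$pi
  sorted[4] = iglet6$p
  sorted[5] = let6$pig
  sorted[6] = piglet6$
  sorted[7] = t6$pigle
sorted[1] = 6$piglet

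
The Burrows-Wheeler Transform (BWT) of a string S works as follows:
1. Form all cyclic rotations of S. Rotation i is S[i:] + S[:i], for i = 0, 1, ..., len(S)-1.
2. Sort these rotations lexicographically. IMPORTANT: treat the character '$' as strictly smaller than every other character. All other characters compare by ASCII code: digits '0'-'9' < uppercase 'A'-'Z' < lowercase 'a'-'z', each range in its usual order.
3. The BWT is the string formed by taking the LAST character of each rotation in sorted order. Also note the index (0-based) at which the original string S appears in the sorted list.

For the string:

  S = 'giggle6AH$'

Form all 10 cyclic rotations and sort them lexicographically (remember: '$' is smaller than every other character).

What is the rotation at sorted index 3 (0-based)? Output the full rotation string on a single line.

All 10 rotations (rotation i = S[i:]+S[:i]):
  rot[0] = giggle6AH$
  rot[1] = iggle6AH$g
  rot[2] = ggle6AH$gi
  rot[3] = gle6AH$gig
  rot[4] = le6AH$gigg
  rot[5] = e6AH$giggl
  rot[6] = 6AH$giggle
  rot[7] = AH$giggle6
  rot[8] = H$giggle6A
  rot[9] = $giggle6AH
Sorted (with $ < everything):
  sorted[0] = $giggle6AH
  sorted[1] = 6AH$giggle
  sorted[2] = AH$giggle6
  sorted[3] = H$giggle6A
  sorted[4] = e6AH$giggl
  sorted[5] = ggle6AH$gi
  sorted[6] = giggle6AH$
  sorted[7] = gle6AH$gig
  sorted[8] = iggle6AH$g
  sorted[9] = le6AH$gigg
sorted[3] = H$giggle6A

Answer: H$giggle6A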